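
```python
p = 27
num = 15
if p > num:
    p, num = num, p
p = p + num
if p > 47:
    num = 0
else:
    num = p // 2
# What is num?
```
Trace:
  p=27
  p=27, num=15
  p=15, num=27
  p=42, num=27
  p=42, num=21

Final answer: 21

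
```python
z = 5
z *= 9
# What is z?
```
Trace:
  z=5
  z=45

Final answer: 45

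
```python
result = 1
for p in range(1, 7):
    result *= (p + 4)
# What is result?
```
Trace:
  result=1
  result=5, p=1
  result=30, p=2
  result=210, p=3
  result=1680, p=4
  result=15120, p=5
  result=151200, p=6

Final answer: 151200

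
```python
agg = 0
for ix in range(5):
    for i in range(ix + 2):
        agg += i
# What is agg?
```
Trace:
  agg=0
  agg=0, ix=0, i=0
  agg=1, ix=0, i=1
  agg=1, ix=1, i=0
  agg=2, ix=1, i=1
  agg=4, ix=1, i=2
  agg=4, ix=2, i=0
  agg=5, ix=2, i=1
  agg=7, ix=2, i=2
  agg=10, ix=2, i=3
  agg=10, ix=3, i=0
  agg=11, ix=3, i=1
  agg=13, ix=3, i=2
  agg=16, ix=3, i=3
  agg=20, ix=3, i=4
  agg=20, ix=4, i=0
  agg=21, ix=4, i=1
  agg=23, ix=4, i=2
  agg=26, ix=4, i=3
  agg=30, ix=4, i=4
  agg=35, ix=4, i=5

Final answer: 35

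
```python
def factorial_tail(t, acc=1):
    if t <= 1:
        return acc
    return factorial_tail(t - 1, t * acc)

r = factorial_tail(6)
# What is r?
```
Call trace:
factorial_tail(t=6, acc=1)
  factorial_tail(t=5, acc=6)
    factorial_tail(t=4, acc=30)
      factorial_tail(t=3, acc=120)
        factorial_tail(t=2, acc=360)
          factorial_tail(t=1, acc=720)
          -> return 720
        -> return 720
      -> return 720
    -> return 720
  -> return 720
-> return 720

Final answer: 720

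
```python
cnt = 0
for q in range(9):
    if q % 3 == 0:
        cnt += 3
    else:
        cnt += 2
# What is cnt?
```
Trace:
  cnt=0
  cnt=3, q=0
  cnt=5, q=1
  cnt=7, q=2
  cnt=10, q=3
  cnt=12, q=4
  cnt=14, q=5
  cnt=17, q=6
  cnt=19, q=7
  cnt=21, q=8

Final answer: 21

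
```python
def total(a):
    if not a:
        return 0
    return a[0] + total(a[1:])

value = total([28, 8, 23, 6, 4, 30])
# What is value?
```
Call trace:
total(a=[28, 8, 23, 6, 4, 30])
  total(a=[8, 23, 6, 4, 30])
    total(a=[23, 6, 4, 30])
      total(a=[6, 4, 30])
        total(a=[4, 30])
          total(a=[30])
            total(a=[])
            -> return 0
          -> return 30
        -> return 34
      -> return 40
    -> return 63
  -> return 71
-> return 99

Final answer: 99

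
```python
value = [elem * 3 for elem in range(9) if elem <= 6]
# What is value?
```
Trace:
  elem=0
  elem=1
  elem=2
  elem=3
  elem=4
  elem=5
  elem=6
  elem=7
  elem=8
  value=[0, 3, 6, 9, 12, 15, 18]

Final answer: [0, 3, 6, 9, 12, 15, 18]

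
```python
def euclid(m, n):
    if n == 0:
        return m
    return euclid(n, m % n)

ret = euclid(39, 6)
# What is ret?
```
Call trace:
euclid(m=39, n=6)
  euclid(m=6, n=3)
    euclid(m=3, n=0)
    -> return 3
  -> return 3
-> return 3

Final answer: 3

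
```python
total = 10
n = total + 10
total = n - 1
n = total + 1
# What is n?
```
Trace:
  total=10
  total=10, n=20
  total=19, n=20
  total=19, n=20

Final answer: 20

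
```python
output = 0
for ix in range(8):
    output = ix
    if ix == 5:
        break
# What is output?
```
Trace:
  output=0
  output=0, ix=0
  output=1, ix=1
  output=2, ix=2
  output=3, ix=3
  output=4, ix=4
  output=5, ix=5

Final answer: 5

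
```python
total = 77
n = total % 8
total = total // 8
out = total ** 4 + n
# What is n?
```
Trace:
  total=77
  total=77, n=5
  total=9, n=5
  total=9, n=5, out=6566

Final answer: 5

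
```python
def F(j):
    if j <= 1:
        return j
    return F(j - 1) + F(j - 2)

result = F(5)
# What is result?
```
Call trace (a repeated sub-call is expanded the first time; later identical calls just restate its return value):
F(j=5)
  F(j=4)
    F(j=3)
      F(j=2)
        F(j=1)
        -> return 1
        F(j=0)
        -> return 0
      -> return 1
      F(j=1)
      -> return 1
    -> return 2
    F(j=2) -> return 1  (same call as traced above)
  -> return 3
  F(j=3) -> return 2  (same call as traced above)
-> return 5

Final answer: 5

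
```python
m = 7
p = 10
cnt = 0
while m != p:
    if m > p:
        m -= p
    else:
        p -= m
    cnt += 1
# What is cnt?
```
Trace:
  m=7
  m=7, p=10
  m=7, p=10, cnt=0
  m=7, p=3, cnt=1
  m=4, p=3, cnt=2
  m=1, p=3, cnt=3
  m=1, p=2, cnt=4
  m=1, p=1, cnt=5

Final answer: 5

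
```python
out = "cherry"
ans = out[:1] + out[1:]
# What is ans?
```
Trace:
  out='cherry'
  out='cherry', ans='cherry'

Final answer: 'cherry'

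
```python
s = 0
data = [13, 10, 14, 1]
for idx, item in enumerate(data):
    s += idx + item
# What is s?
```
Trace:
  s=0
  s=13, idx=0, item=13
  s=24, idx=1, item=10
  s=40, idx=2, item=14
  s=44, idx=3, item=1

Final answer: 44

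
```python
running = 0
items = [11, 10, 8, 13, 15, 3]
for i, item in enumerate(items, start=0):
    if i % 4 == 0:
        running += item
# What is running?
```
Trace:
  running=0
  running=11, i=0, item=11
  running=11, i=1, item=10
  running=11, i=2, item=8
  running=11, i=3, item=13
  running=26, i=4, item=15
  running=26, i=5, item=3

Final answer: 26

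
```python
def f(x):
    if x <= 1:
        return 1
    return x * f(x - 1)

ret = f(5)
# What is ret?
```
Call trace:
f(x=5)
  f(x=4)
    f(x=3)
      f(x=2)
        f(x=1)
        -> return 1
      -> return 2
    -> return 6
  -> return 24
-> return 120

Final answer: 120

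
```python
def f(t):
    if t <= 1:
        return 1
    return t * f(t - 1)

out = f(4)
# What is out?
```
Call trace:
f(t=4)
  f(t=3)
    f(t=2)
      f(t=1)
      -> return 1
    -> return 2
  -> return 6
-> return 24

Final answer: 24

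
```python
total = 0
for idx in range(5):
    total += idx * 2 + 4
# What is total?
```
Trace:
  total=0
  total=4, idx=0
  total=10, idx=1
  total=18, idx=2
  total=28, idx=3
  total=40, idx=4

Final answer: 40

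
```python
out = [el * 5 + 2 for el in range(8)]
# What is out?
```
Trace:
  el=0
  el=1
  el=2
  el=3
  el=4
  el=5
  el=6
  el=7
  out=[2, 7, 12, 17, 22, 27, 32, 37]

Final answer: [2, 7, 12, 17, 22, 27, 32, 37]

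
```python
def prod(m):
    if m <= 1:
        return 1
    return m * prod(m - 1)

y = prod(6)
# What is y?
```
Call trace:
prod(m=6)
  prod(m=5)
    prod(m=4)
      prod(m=3)
        prod(m=2)
          prod(m=1)
          -> return 1
        -> return 2
      -> return 6
    -> return 24
  -> return 120
-> return 720

Final answer: 720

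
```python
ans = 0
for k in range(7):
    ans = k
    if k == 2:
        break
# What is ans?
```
Trace:
  ans=0
  ans=0, k=0
  ans=1, k=1
  ans=2, k=2

Final answer: 2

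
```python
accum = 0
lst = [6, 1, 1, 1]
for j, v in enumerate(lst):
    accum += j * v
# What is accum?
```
Trace:
  accum=0
  accum=0, j=0, v=6
  accum=1, j=1, v=1
  accum=3, j=2, v=1
  accum=6, j=3, v=1

Final answer: 6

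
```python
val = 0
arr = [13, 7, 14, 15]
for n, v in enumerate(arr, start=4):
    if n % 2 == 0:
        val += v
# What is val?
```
Trace:
  val=0
  val=13, n=4, v=13
  val=13, n=5, v=7
  val=27, n=6, v=14
  val=27, n=7, v=15

Final answer: 27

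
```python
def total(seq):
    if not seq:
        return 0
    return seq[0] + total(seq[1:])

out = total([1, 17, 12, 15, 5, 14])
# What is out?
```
Call trace:
total(seq=[1, 17, 12, 15, 5, 14])
  total(seq=[17, 12, 15, 5, 14])
    total(seq=[12, 15, 5, 14])
      total(seq=[15, 5, 14])
        total(seq=[5, 14])
          total(seq=[14])
            total(seq=[])
            -> return 0
          -> return 14
        -> return 19
      -> return 34
    -> return 46
  -> return 63
-> return 64

Final answer: 64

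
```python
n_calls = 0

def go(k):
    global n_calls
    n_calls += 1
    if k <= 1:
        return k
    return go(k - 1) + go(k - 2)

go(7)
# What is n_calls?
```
Call trace (a repeated sub-call is expanded the first time; later identical calls just restate its return value):
go(k=7)
  go(k=6)
    go(k=5)
      go(k=4)
        go(k=3)
          go(k=2)
            go(k=1)
            -> return 1
            go(k=0)
            -> return 0
          -> return 1
          go(k=1)
          -> return 1
        -> return 2
        go(k=2) -> return 1  (same call as traced above)
      -> return 3
      go(k=3) -> return 2  (same call as traced above)
    -> return 5
    go(k=4) -> return 3  (same call as traced above)
  -> return 8
  go(k=5) -> return 5  (same call as traced above)
-> return 13

n_calls is incremented once per call, so count the calls in each subtree. Let C(k) = number of calls made by go(k).
C(0) = C(1) = 1 (base case, no recursion); C(k) = 1 + C(k - 1) + C(k - 2) otherwise.
C(2) = 1 + C(1) + C(0) = 1 + 1 + 1 = 3
C(3) = 1 + C(2) + C(1) = 1 + 3 + 1 = 5
C(4) = 1 + C(3) + C(2) = 1 + 5 + 3 = 9
C(5) = 1 + C(4) + C(3) = 1 + 9 + 5 = 15
C(6) = 1 + C(5) + C(4) = 1 + 15 + 9 = 25
C(7) = 1 + C(6) + C(5) = 1 + 25 + 15 = 41
n_calls = C(7) = 41

Final answer: 41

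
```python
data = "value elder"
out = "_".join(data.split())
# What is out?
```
Trace:
  data='value elder'
  data='value elder', out='value_elder'

Final answer: 'value_elder'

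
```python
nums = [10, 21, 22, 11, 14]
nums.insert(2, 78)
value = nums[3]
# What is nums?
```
Trace:
  nums=[10, 21, 22, 11, 14]
  nums=[10, 21, 78, 22, 11, 14]
  nums=[10, 21, 78, 22, 11, 14], value=22

Final answer: [10, 21, 78, 22, 11, 14]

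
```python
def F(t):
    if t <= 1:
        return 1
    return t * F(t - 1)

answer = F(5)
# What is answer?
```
Call trace:
F(t=5)
  F(t=4)
    F(t=3)
      F(t=2)
        F(t=1)
        -> return 1
      -> return 2
    -> return 6
  -> return 24
-> return 120

Final answer: 120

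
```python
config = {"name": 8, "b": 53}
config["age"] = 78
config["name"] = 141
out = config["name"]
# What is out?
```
Trace:
  config={'name': 8, 'b': 53}
  config={'name': 8, 'b': 53, 'age': 78}
  config={'name': 141, 'b': 53, 'age': 78}
  config={'name': 141, 'b': 53, 'age': 78}, out=141

Final answer: 141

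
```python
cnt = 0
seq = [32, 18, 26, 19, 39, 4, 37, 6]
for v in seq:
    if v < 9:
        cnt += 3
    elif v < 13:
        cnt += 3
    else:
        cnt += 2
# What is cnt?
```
Trace:
  cnt=0
  cnt=2, v=32
  cnt=4, v=18
  cnt=6, v=26
  cnt=8, v=19
  cnt=10, v=39
  cnt=13, v=4
  cnt=15, v=37
  cnt=18, v=6

Final answer: 18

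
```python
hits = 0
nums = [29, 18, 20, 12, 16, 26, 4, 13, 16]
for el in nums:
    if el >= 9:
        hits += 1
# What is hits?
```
Trace:
  hits=0
  hits=1, el=29
  hits=2, el=18
  hits=3, el=20
  hits=4, el=12
  hits=5, el=16
  hits=6, el=26
  hits=6, el=4
  hits=7, el=13
  hits=8, el=16

Final answer: 8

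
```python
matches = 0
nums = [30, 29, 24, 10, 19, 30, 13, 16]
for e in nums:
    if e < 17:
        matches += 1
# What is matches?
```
Trace:
  matches=0
  matches=0, e=30
  matches=0, e=29
  matches=0, e=24
  matches=1, e=10
  matches=1, e=19
  matches=1, e=30
  matches=2, e=13
  matches=3, e=16

Final answer: 3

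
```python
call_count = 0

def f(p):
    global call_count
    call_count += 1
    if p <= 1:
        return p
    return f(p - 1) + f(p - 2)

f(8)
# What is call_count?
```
Call trace (a repeated sub-call is expanded the first time; later identical calls just restate its return value):
f(p=8)
  f(p=7)
    f(p=6)
      f(p=5)
        f(p=4)
          f(p=3)
            f(p=2)
              f(p=1)
              -> return 1
              f(p=0)
              -> return 0
            -> return 1
            f(p=1)
            -> return 1
          -> return 2
          f(p=2) -> return 1  (same call as traced above)
        -> return 3
        f(p=3) -> return 2  (same call as traced above)
      -> return 5
      f(p=4) -> return 3  (same call as traced above)
    -> return 8
    f(p=5) -> return 5  (same call as traced above)
  -> return 13
  f(p=6) -> return 8  (same call as traced above)
-> return 21

call_count is incremented once per call, so count the calls in each subtree. Let C(p) = number of calls made by f(p).
C(0) = C(1) = 1 (base case, no recursion); C(p) = 1 + C(p - 1) + C(p - 2) otherwise.
C(2) = 1 + C(1) + C(0) = 1 + 1 + 1 = 3
C(3) = 1 + C(2) + C(1) = 1 + 3 + 1 = 5
C(4) = 1 + C(3) + C(2) = 1 + 5 + 3 = 9
C(5) = 1 + C(4) + C(3) = 1 + 9 + 5 = 15
C(6) = 1 + C(5) + C(4) = 1 + 15 + 9 = 25
C(7) = 1 + C(6) + C(5) = 1 + 25 + 15 = 41
C(8) = 1 + C(7) + C(6) = 1 + 41 + 25 = 67
call_count = C(8) = 67

Final answer: 67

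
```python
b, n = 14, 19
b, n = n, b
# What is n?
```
Trace:
  b=14, n=19
  b=19, n=14

Final answer: 14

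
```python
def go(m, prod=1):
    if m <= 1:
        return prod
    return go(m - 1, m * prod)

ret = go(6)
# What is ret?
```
Call trace:
go(m=6, prod=1)
  go(m=5, prod=6)
    go(m=4, prod=30)
      go(m=3, prod=120)
        go(m=2, prod=360)
          go(m=1, prod=720)
          -> return 720
        -> return 720
      -> return 720
    -> return 720
  -> return 720
-> return 720

Final answer: 720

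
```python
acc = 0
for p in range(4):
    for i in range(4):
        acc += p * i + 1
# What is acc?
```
Trace:
  acc=0
  acc=1, p=0, i=0
  acc=2, p=0, i=1
  acc=3, p=0, i=2
  acc=4, p=0, i=3
  acc=5, p=1, i=0
  acc=7, p=1, i=1
  acc=10, p=1, i=2
  acc=14, p=1, i=3
  acc=15, p=2, i=0
  acc=18, p=2, i=1
  acc=23, p=2, i=2
  acc=30, p=2, i=3
  acc=31, p=3, i=0
  acc=35, p=3, i=1
  acc=42, p=3, i=2
  acc=52, p=3, i=3

Final answer: 52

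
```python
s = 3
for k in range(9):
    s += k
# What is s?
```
Trace:
  s=3
  s=3, k=0
  s=4, k=1
  s=6, k=2
  s=9, k=3
  s=13, k=4
  s=18, k=5
  s=24, k=6
  s=31, k=7
  s=39, k=8

Final answer: 39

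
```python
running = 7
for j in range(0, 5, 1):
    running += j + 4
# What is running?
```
Trace:
  running=7
  running=11, j=0
  running=16, j=1
  running=22, j=2
  running=29, j=3
  running=37, j=4

Final answer: 37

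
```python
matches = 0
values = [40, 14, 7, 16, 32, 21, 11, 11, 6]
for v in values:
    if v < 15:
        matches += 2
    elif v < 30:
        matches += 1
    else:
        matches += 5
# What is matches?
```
Trace:
  matches=0
  matches=5, v=40
  matches=7, v=14
  matches=9, v=7
  matches=10, v=16
  matches=15, v=32
  matches=16, v=21
  matches=18, v=11
  matches=20, v=11
  matches=22, v=6

Final answer: 22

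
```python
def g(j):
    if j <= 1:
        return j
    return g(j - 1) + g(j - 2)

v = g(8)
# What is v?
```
Call trace (a repeated sub-call is expanded the first time; later identical calls just restate its return value):
g(j=8)
  g(j=7)
    g(j=6)
      g(j=5)
        g(j=4)
          g(j=3)
            g(j=2)
              g(j=1)
              -> return 1
              g(j=0)
              -> return 0
            -> return 1
            g(j=1)
            -> return 1
          -> return 2
          g(j=2) -> return 1  (same call as traced above)
        -> return 3
        g(j=3) -> return 2  (same call as traced above)
      -> return 5
      g(j=4) -> return 3  (same call as traced above)
    -> return 8
    g(j=5) -> return 5  (same call as traced above)
  -> return 13
  g(j=6) -> return 8  (same call as traced above)
-> return 21

Final answer: 21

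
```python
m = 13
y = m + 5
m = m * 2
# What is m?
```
Trace:
  m=13
  m=13, y=18
  m=26, y=18

Final answer: 26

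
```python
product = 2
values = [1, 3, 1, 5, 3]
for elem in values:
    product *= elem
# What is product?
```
Trace:
  product=2
  product=2, elem=1
  product=6, elem=3
  product=6, elem=1
  product=30, elem=5
  product=90, elem=3

Final answer: 90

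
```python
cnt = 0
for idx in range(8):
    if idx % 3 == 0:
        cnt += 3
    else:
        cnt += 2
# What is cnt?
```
Trace:
  cnt=0
  cnt=3, idx=0
  cnt=5, idx=1
  cnt=7, idx=2
  cnt=10, idx=3
  cnt=12, idx=4
  cnt=14, idx=5
  cnt=17, idx=6
  cnt=19, idx=7

Final answer: 19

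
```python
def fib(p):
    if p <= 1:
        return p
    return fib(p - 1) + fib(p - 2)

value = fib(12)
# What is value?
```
Call trace (a repeated sub-call is expanded the first time; later identical calls just restate its return value):
fib(p=12)
  fib(p=11)
    fib(p=10)
      fib(p=9)
        fib(p=8)
          fib(p=7)
            fib(p=6)
              fib(p=5)
                fib(p=4)
                  fib(p=3)
                    fib(p=2)
                      fib(p=1)
                      -> return 1
                      fib(p=0)
                      -> return 0
                    -> return 1
                    fib(p=1)
                    -> return 1
                  -> return 2
                  fib(p=2) -> return 1  (same call as traced above)
                -> return 3
                fib(p=3) -> return 2  (same call as traced above)
              -> return 5
              fib(p=4) -> return 3  (same call as traced above)
            -> return 8
            fib(p=5) -> return 5  (same call as traced above)
          -> return 13
          fib(p=6) -> return 8  (same call as traced above)
        -> return 21
        fib(p=7) -> return 13  (same call as traced above)
      -> return 34
      fib(p=8) -> return 21  (same call as traced above)
    -> return 55
    fib(p=9) -> return 34  (same call as traced above)
  -> return 89
  fib(p=10) -> return 55  (same call as traced above)
-> return 144

Final answer: 144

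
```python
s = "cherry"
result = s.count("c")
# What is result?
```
Trace:
  s='cherry'
  s='cherry', result=1

Final answer: 1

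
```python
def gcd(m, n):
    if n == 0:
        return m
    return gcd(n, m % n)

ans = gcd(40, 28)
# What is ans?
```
Call trace:
gcd(m=40, n=28)
  gcd(m=28, n=12)
    gcd(m=12, n=4)
      gcd(m=4, n=0)
      -> return 4
    -> return 4
  -> return 4
-> return 4

Final answer: 4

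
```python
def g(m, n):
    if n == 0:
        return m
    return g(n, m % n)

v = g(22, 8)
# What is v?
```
Call trace:
g(m=22, n=8)
  g(m=8, n=6)
    g(m=6, n=2)
      g(m=2, n=0)
      -> return 2
    -> return 2
  -> return 2
-> return 2

Final answer: 2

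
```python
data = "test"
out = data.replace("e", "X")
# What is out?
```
Trace:
  data='test'
  data='test', out='tXst'

Final answer: 'tXst'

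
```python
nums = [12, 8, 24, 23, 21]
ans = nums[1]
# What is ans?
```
Trace:
  nums=[12, 8, 24, 23, 21]
  nums=[12, 8, 24, 23, 21], ans=8

Final answer: 8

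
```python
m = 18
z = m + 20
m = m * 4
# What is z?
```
Trace:
  m=18
  m=18, z=38
  m=72, z=38

Final answer: 38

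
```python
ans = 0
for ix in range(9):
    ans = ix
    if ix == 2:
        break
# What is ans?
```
Trace:
  ans=0
  ans=0, ix=0
  ans=1, ix=1
  ans=2, ix=2

Final answer: 2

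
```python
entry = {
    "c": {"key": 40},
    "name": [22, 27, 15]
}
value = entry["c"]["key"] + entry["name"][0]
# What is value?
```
Trace:
  entry={'c': {'key': 40}, 'name': [22, 27, 15]}
  entry={'c': {'key': 40}, 'name': [22, 27, 15]}, value=62

Final answer: 62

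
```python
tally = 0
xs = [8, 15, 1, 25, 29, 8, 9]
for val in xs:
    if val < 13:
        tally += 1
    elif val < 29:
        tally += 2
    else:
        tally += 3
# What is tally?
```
Trace:
  tally=0
  tally=1, val=8
  tally=3, val=15
  tally=4, val=1
  tally=6, val=25
  tally=9, val=29
  tally=10, val=8
  tally=11, val=9

Final answer: 11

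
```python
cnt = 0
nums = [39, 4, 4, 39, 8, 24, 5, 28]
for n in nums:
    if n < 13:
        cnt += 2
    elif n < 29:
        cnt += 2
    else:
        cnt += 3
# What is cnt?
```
Trace:
  cnt=0
  cnt=3, n=39
  cnt=5, n=4
  cnt=7, n=4
  cnt=10, n=39
  cnt=12, n=8
  cnt=14, n=24
  cnt=16, n=5
  cnt=18, n=28

Final answer: 18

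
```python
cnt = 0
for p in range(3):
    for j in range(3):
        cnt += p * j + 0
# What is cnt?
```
Trace:
  cnt=0
  cnt=0, p=0, j=0
  cnt=0, p=0, j=1
  cnt=0, p=0, j=2
  cnt=0, p=1, j=0
  cnt=1, p=1, j=1
  cnt=3, p=1, j=2
  cnt=3, p=2, j=0
  cnt=5, p=2, j=1
  cnt=9, p=2, j=2

Final answer: 9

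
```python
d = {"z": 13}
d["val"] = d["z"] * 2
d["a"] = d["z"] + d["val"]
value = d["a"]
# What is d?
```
Trace:
  d={'z': 13}
  d={'z': 13, 'val': 26}
  d={'z': 13, 'val': 26, 'a': 39}
  d={'z': 13, 'val': 26, 'a': 39}, value=39

Final answer: {'z': 13, 'val': 26, 'a': 39}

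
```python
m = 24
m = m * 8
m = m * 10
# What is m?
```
Trace:
  m=24
  m=192
  m=1920

Final answer: 1920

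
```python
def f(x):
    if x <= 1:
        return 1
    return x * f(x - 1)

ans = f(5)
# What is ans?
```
Call trace:
f(x=5)
  f(x=4)
    f(x=3)
      f(x=2)
        f(x=1)
        -> return 1
      -> return 2
    -> return 6
  -> return 24
-> return 120

Final answer: 120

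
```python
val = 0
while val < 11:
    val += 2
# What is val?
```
Trace:
  val=0
  val=2
  val=4
  val=6
  val=8
  val=10
  val=12

Final answer: 12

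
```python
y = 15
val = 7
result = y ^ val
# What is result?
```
Trace:
  y=15
  y=15, val=7
  y=15, val=7, result=8

Final answer: 8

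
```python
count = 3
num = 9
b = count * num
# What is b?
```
Trace:
  count=3
  count=3, num=9
  count=3, num=9, b=27

Final answer: 27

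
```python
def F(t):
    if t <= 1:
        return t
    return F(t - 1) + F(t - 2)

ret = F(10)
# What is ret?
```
Call trace (a repeated sub-call is expanded the first time; later identical calls just restate its return value):
F(t=10)
  F(t=9)
    F(t=8)
      F(t=7)
        F(t=6)
          F(t=5)
            F(t=4)
              F(t=3)
                F(t=2)
                  F(t=1)
                  -> return 1
                  F(t=0)
                  -> return 0
                -> return 1
                F(t=1)
                -> return 1
              -> return 2
              F(t=2) -> return 1  (same call as traced above)
            -> return 3
            F(t=3) -> return 2  (same call as traced above)
          -> return 5
          F(t=4) -> return 3  (same call as traced above)
        -> return 8
        F(t=5) -> return 5  (same call as traced above)
      -> return 13
      F(t=6) -> return 8  (same call as traced above)
    -> return 21
    F(t=7) -> return 13  (same call as traced above)
  -> return 34
  F(t=8) -> return 21  (same call as traced above)
-> return 55

Final answer: 55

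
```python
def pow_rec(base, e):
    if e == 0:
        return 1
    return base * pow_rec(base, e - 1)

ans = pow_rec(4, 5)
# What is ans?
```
Call trace:
pow_rec(base=4, e=5)
  pow_rec(base=4, e=4)
    pow_rec(base=4, e=3)
      pow_rec(base=4, e=2)
        pow_rec(base=4, e=1)
          pow_rec(base=4, e=0)
          -> return 1
        -> return 4
      -> return 16
    -> return 64
  -> return 256
-> return 1024

Final answer: 1024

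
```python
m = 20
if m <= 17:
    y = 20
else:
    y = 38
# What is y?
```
Trace:
  m=20
  m=20, y=38

Final answer: 38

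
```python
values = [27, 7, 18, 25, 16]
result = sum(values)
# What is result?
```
Trace:
  values=[27, 7, 18, 25, 16]
  values=[27, 7, 18, 25, 16], result=93

Final answer: 93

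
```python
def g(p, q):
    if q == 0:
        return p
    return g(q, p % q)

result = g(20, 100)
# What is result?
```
Call trace:
g(p=20, q=100)
  g(p=100, q=20)
    g(p=20, q=0)
    -> return 20
  -> return 20
-> return 20

Final answer: 20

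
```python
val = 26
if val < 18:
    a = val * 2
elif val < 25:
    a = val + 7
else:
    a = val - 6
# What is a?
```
Trace:
  val=26
  val=26, a=20

Final answer: 20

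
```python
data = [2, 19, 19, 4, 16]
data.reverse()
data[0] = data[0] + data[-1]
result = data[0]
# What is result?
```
Trace:
  data=[2, 19, 19, 4, 16]
  data=[16, 4, 19, 19, 2]
  data=[18, 4, 19, 19, 2]
  data=[18, 4, 19, 19, 2], result=18

Final answer: 18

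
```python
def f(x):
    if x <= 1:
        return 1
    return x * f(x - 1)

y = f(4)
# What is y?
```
Call trace:
f(x=4)
  f(x=3)
    f(x=2)
      f(x=1)
      -> return 1
    -> return 2
  -> return 6
-> return 24

Final answer: 24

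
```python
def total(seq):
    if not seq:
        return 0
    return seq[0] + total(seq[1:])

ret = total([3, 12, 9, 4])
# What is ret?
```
Call trace:
total(seq=[3, 12, 9, 4])
  total(seq=[12, 9, 4])
    total(seq=[9, 4])
      total(seq=[4])
        total(seq=[])
        -> return 0
      -> return 4
    -> return 13
  -> return 25
-> return 28

Final answer: 28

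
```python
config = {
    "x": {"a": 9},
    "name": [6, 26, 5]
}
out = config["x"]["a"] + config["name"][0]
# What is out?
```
Trace:
  config={'x': {'a': 9}, 'name': [6, 26, 5]}
  config={'x': {'a': 9}, 'name': [6, 26, 5]}, out=15

Final answer: 15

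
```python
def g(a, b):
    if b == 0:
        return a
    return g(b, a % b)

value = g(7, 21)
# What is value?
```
Call trace:
g(a=7, b=21)
  g(a=21, b=7)
    g(a=7, b=0)
    -> return 7
  -> return 7
-> return 7

Final answer: 7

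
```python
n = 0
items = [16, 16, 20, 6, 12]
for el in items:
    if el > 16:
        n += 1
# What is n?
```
Trace:
  n=0
  n=0, el=16
  n=0, el=16
  n=1, el=20
  n=1, el=6
  n=1, el=12

Final answer: 1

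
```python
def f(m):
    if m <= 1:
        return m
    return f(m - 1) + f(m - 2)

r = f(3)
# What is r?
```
Call trace:
f(m=3)
  f(m=2)
    f(m=1)
    -> return 1
    f(m=0)
    -> return 0
  -> return 1
  f(m=1)
  -> return 1
-> return 2

Final answer: 2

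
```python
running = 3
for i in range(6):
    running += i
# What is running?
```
Trace:
  running=3
  running=3, i=0
  running=4, i=1
  running=6, i=2
  running=9, i=3
  running=13, i=4
  running=18, i=5

Final answer: 18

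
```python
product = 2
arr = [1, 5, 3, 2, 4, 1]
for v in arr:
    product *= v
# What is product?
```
Trace:
  product=2
  product=2, v=1
  product=10, v=5
  product=30, v=3
  product=60, v=2
  product=240, v=4
  product=240, v=1

Final answer: 240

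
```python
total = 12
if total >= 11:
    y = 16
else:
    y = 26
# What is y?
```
Trace:
  total=12
  total=12, y=16

Final answer: 16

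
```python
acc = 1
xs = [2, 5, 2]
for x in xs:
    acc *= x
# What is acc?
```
Trace:
  acc=1
  acc=2, x=2
  acc=10, x=5
  acc=20, x=2

Final answer: 20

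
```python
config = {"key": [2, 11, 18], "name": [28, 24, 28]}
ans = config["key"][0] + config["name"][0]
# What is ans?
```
Trace:
  config={'key': [2, 11, 18], 'name': [28, 24, 28]}
  config={'key': [2, 11, 18], 'name': [28, 24, 28]}, ans=30

Final answer: 30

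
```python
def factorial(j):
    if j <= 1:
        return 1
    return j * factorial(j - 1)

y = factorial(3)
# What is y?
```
Call trace:
factorial(j=3)
  factorial(j=2)
    factorial(j=1)
    -> return 1
  -> return 2
-> return 6

Final answer: 6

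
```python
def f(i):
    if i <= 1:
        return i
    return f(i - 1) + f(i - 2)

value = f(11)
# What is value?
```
Call trace (a repeated sub-call is expanded the first time; later identical calls just restate its return value):
f(i=11)
  f(i=10)
    f(i=9)
      f(i=8)
        f(i=7)
          f(i=6)
            f(i=5)
              f(i=4)
                f(i=3)
                  f(i=2)
                    f(i=1)
                    -> return 1
                    f(i=0)
                    -> return 0
                  -> return 1
                  f(i=1)
                  -> return 1
                -> return 2
                f(i=2) -> return 1  (same call as traced above)
              -> return 3
              f(i=3) -> return 2  (same call as traced above)
            -> return 5
            f(i=4) -> return 3  (same call as traced above)
          -> return 8
          f(i=5) -> return 5  (same call as traced above)
        -> return 13
        f(i=6) -> return 8  (same call as traced above)
      -> return 21
      f(i=7) -> return 13  (same call as traced above)
    -> return 34
    f(i=8) -> return 21  (same call as traced above)
  -> return 55
  f(i=9) -> return 34  (same call as traced above)
-> return 89

Final answer: 89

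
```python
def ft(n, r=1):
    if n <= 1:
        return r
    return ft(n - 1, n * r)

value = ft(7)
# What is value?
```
Call trace:
ft(n=7, r=1)
  ft(n=6, r=7)
    ft(n=5, r=42)
      ft(n=4, r=210)
        ft(n=3, r=840)
          ft(n=2, r=2520)
            ft(n=1, r=5040)
            -> return 5040
          -> return 5040
        -> return 5040
      -> return 5040
    -> return 5040
  -> return 5040
-> return 5040

Final answer: 5040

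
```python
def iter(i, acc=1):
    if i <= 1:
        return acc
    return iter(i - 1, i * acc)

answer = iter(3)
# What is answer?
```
Call trace:
iter(i=3, acc=1)
  iter(i=2, acc=3)
    iter(i=1, acc=6)
    -> return 6
  -> return 6
-> return 6

Final answer: 6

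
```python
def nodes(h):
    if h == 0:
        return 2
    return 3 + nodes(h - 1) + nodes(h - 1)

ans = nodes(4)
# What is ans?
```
Call trace (a repeated sub-call is expanded the first time; later identical calls just restate its return value):
nodes(h=4)
  nodes(h=3)
    nodes(h=2)
      nodes(h=1)
        nodes(h=0)
        -> return 2
        nodes(h=0)
        -> return 2
      -> return 7
      nodes(h=1) -> return 7  (same call as traced above)
    -> return 17
    nodes(h=2) -> return 17  (same call as traced above)
  -> return 37
  nodes(h=3) -> return 37  (same call as traced above)
-> return 77

Final answer: 77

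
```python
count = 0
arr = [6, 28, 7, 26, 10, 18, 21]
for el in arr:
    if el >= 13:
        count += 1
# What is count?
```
Trace:
  count=0
  count=0, el=6
  count=1, el=28
  count=1, el=7
  count=2, el=26
  count=2, el=10
  count=3, el=18
  count=4, el=21

Final answer: 4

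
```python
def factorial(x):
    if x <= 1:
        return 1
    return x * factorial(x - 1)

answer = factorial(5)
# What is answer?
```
Call trace:
factorial(x=5)
  factorial(x=4)
    factorial(x=3)
      factorial(x=2)
        factorial(x=1)
        -> return 1
      -> return 2
    -> return 6
  -> return 24
-> return 120

Final answer: 120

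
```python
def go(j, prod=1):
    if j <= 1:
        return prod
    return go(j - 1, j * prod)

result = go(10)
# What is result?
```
Call trace:
go(j=10, prod=1)
  go(j=9, prod=10)
    go(j=8, prod=90)
      go(j=7, prod=720)
        go(j=6, prod=5040)
          go(j=5, prod=30240)
            go(j=4, prod=151200)
              go(j=3, prod=604800)
                go(j=2, prod=1814400)
                  go(j=1, prod=3628800)
                  -> return 3628800
                -> return 3628800
              -> return 3628800
            -> return 3628800
          -> return 3628800
        -> return 3628800
      -> return 3628800
    -> return 3628800
  -> return 3628800
-> return 3628800

Final answer: 3628800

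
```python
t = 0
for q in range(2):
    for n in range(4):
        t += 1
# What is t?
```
Trace:
  t=0
  t=1, q=0, n=0
  t=2, q=0, n=1
  t=3, q=0, n=2
  t=4, q=0, n=3
  t=5, q=1, n=0
  t=6, q=1, n=1
  t=7, q=1, n=2
  t=8, q=1, n=3

Final answer: 8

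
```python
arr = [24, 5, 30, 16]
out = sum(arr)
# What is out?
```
Trace:
  arr=[24, 5, 30, 16]
  arr=[24, 5, 30, 16], out=75

Final answer: 75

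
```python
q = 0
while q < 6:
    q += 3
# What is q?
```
Trace:
  q=0
  q=3
  q=6

Final answer: 6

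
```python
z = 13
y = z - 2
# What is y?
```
Trace:
  z=13
  z=13, y=11

Final answer: 11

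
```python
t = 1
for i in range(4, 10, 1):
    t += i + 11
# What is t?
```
Trace:
  t=1
  t=16, i=4
  t=32, i=5
  t=49, i=6
  t=67, i=7
  t=86, i=8
  t=106, i=9

Final answer: 106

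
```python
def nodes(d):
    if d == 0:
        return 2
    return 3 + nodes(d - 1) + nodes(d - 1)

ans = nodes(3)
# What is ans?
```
Call trace (a repeated sub-call is expanded the first time; later identical calls just restate its return value):
nodes(d=3)
  nodes(d=2)
    nodes(d=1)
      nodes(d=0)
      -> return 2
      nodes(d=0)
      -> return 2
    -> return 7
    nodes(d=1) -> return 7  (same call as traced above)
  -> return 17
  nodes(d=2) -> return 17  (same call as traced above)
-> return 37

Final answer: 37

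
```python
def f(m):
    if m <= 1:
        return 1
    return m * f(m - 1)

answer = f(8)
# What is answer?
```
Call trace:
f(m=8)
  f(m=7)
    f(m=6)
      f(m=5)
        f(m=4)
          f(m=3)
            f(m=2)
              f(m=1)
              -> return 1
            -> return 2
          -> return 6
        -> return 24
      -> return 120
    -> return 720
  -> return 5040
-> return 40320

Final answer: 40320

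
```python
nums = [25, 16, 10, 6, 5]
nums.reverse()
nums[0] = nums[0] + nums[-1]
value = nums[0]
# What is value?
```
Trace:
  nums=[25, 16, 10, 6, 5]
  nums=[5, 6, 10, 16, 25]
  nums=[30, 6, 10, 16, 25]
  nums=[30, 6, 10, 16, 25], value=30

Final answer: 30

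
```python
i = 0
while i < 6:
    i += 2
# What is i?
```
Trace:
  i=0
  i=2
  i=4
  i=6

Final answer: 6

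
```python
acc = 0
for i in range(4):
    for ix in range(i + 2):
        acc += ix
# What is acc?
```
Trace:
  acc=0
  acc=0, i=0, ix=0
  acc=1, i=0, ix=1
  acc=1, i=1, ix=0
  acc=2, i=1, ix=1
  acc=4, i=1, ix=2
  acc=4, i=2, ix=0
  acc=5, i=2, ix=1
  acc=7, i=2, ix=2
  acc=10, i=2, ix=3
  acc=10, i=3, ix=0
  acc=11, i=3, ix=1
  acc=13, i=3, ix=2
  acc=16, i=3, ix=3
  acc=20, i=3, ix=4

Final answer: 20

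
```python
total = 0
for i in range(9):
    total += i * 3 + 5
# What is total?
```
Trace:
  total=0
  total=5, i=0
  total=13, i=1
  total=24, i=2
  total=38, i=3
  total=55, i=4
  total=75, i=5
  total=98, i=6
  total=124, i=7
  total=153, i=8

Final answer: 153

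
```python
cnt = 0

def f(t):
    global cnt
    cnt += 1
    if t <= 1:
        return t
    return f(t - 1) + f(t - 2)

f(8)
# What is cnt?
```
Call trace (a repeated sub-call is expanded the first time; later identical calls just restate its return value):
f(t=8)
  f(t=7)
    f(t=6)
      f(t=5)
        f(t=4)
          f(t=3)
            f(t=2)
              f(t=1)
              -> return 1
              f(t=0)
              -> return 0
            -> return 1
            f(t=1)
            -> return 1
          -> return 2
          f(t=2) -> return 1  (same call as traced above)
        -> return 3
        f(t=3) -> return 2  (same call as traced above)
      -> return 5
      f(t=4) -> return 3  (same call as traced above)
    -> return 8
    f(t=5) -> return 5  (same call as traced above)
  -> return 13
  f(t=6) -> return 8  (same call as traced above)
-> return 21

cnt is incremented once per call, so count the calls in each subtree. Let C(t) = number of calls made by f(t).
C(0) = C(1) = 1 (base case, no recursion); C(t) = 1 + C(t - 1) + C(t - 2) otherwise.
C(2) = 1 + C(1) + C(0) = 1 + 1 + 1 = 3
C(3) = 1 + C(2) + C(1) = 1 + 3 + 1 = 5
C(4) = 1 + C(3) + C(2) = 1 + 5 + 3 = 9
C(5) = 1 + C(4) + C(3) = 1 + 9 + 5 = 15
C(6) = 1 + C(5) + C(4) = 1 + 15 + 9 = 25
C(7) = 1 + C(6) + C(5) = 1 + 25 + 15 = 41
C(8) = 1 + C(7) + C(6) = 1 + 41 + 25 = 67
cnt = C(8) = 67

Final answer: 67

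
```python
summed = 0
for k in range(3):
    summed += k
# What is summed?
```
Trace:
  summed=0
  summed=0, k=0
  summed=1, k=1
  summed=3, k=2

Final answer: 3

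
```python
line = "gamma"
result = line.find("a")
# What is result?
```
Trace:
  line='gamma'
  line='gamma', result=1

Final answer: 1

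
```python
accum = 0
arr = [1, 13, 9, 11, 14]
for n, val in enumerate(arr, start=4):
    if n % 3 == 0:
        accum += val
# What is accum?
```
Trace:
  accum=0
  accum=0, n=4, val=1
  accum=0, n=5, val=13
  accum=9, n=6, val=9
  accum=9, n=7, val=11
  accum=9, n=8, val=14

Final answer: 9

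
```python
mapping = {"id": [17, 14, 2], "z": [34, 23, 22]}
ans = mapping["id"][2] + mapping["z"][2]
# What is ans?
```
Trace:
  mapping={'id': [17, 14, 2], 'z': [34, 23, 22]}
  mapping={'id': [17, 14, 2], 'z': [34, 23, 22]}, ans=24

Final answer: 24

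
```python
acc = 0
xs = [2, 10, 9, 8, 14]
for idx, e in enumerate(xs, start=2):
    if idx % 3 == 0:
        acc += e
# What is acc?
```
Trace:
  acc=0
  acc=0, idx=2, e=2
  acc=10, idx=3, e=10
  acc=10, idx=4, e=9
  acc=10, idx=5, e=8
  acc=24, idx=6, e=14

Final answer: 24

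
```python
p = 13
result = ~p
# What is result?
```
Trace:
  p=13
  p=13, result=-14

Final answer: -14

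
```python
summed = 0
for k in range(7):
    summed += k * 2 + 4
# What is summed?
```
Trace:
  summed=0
  summed=4, k=0
  summed=10, k=1
  summed=18, k=2
  summed=28, k=3
  summed=40, k=4
  summed=54, k=5
  summed=70, k=6

Final answer: 70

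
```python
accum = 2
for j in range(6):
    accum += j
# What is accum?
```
Trace:
  accum=2
  accum=2, j=0
  accum=3, j=1
  accum=5, j=2
  accum=8, j=3
  accum=12, j=4
  accum=17, j=5

Final answer: 17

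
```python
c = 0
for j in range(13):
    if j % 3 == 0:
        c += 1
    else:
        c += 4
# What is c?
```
Trace:
  c=0
  c=1, j=0
  c=5, j=1
  c=9, j=2
  c=10, j=3
  c=14, j=4
  c=18, j=5
  c=19, j=6
  c=23, j=7
  c=27, j=8
  c=28, j=9
  c=32, j=10
  c=36, j=11
  c=37, j=12

Final answer: 37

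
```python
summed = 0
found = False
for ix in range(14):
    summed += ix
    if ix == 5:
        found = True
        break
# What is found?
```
Trace:
  summed=0
  summed=0, found=False
  summed=0, found=False, ix=0
  summed=1, found=False, ix=1
  summed=3, found=False, ix=2
  summed=6, found=False, ix=3
  summed=10, found=False, ix=4
  summed=15, found=True, ix=5

Final answer: True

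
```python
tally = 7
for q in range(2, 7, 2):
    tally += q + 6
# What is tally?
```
Trace:
  tally=7
  tally=15, q=2
  tally=25, q=4
  tally=37, q=6

Final answer: 37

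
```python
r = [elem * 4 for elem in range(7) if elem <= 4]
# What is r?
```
Trace:
  elem=0
  elem=1
  elem=2
  elem=3
  elem=4
  elem=5
  elem=6
  r=[0, 4, 8, 12, 16]

Final answer: [0, 4, 8, 12, 16]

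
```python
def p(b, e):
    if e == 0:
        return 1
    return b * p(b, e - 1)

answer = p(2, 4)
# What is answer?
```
Call trace:
p(b=2, e=4)
  p(b=2, e=3)
    p(b=2, e=2)
      p(b=2, e=1)
        p(b=2, e=0)
        -> return 1
      -> return 2
    -> return 4
  -> return 8
-> return 16

Final answer: 16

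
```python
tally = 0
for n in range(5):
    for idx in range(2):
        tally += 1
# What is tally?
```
Trace:
  tally=0
  tally=1, n=0, idx=0
  tally=2, n=0, idx=1
  tally=3, n=1, idx=0
  tally=4, n=1, idx=1
  tally=5, n=2, idx=0
  tally=6, n=2, idx=1
  tally=7, n=3, idx=0
  tally=8, n=3, idx=1
  tally=9, n=4, idx=0
  tally=10, n=4, idx=1

Final answer: 10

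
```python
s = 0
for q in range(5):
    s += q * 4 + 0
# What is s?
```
Trace:
  s=0
  s=0, q=0
  s=4, q=1
  s=12, q=2
  s=24, q=3
  s=40, q=4

Final answer: 40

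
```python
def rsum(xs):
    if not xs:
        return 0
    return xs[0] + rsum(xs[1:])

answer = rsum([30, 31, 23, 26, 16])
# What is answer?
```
Call trace:
rsum(xs=[30, 31, 23, 26, 16])
  rsum(xs=[31, 23, 26, 16])
    rsum(xs=[23, 26, 16])
      rsum(xs=[26, 16])
        rsum(xs=[16])
          rsum(xs=[])
          -> return 0
        -> return 16
      -> return 42
    -> return 65
  -> return 96
-> return 126

Final answer: 126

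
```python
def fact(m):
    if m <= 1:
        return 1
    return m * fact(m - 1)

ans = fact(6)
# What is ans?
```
Call trace:
fact(m=6)
  fact(m=5)
    fact(m=4)
      fact(m=3)
        fact(m=2)
          fact(m=1)
          -> return 1
        -> return 2
      -> return 6
    -> return 24
  -> return 120
-> return 720

Final answer: 720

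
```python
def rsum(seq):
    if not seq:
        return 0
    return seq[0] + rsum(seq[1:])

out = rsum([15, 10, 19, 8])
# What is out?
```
Call trace:
rsum(seq=[15, 10, 19, 8])
  rsum(seq=[10, 19, 8])
    rsum(seq=[19, 8])
      rsum(seq=[8])
        rsum(seq=[])
        -> return 0
      -> return 8
    -> return 27
  -> return 37
-> return 52

Final answer: 52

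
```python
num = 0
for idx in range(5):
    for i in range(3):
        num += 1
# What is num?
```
Trace:
  num=0
  num=1, idx=0, i=0
  num=2, idx=0, i=1
  num=3, idx=0, i=2
  num=4, idx=1, i=0
  num=5, idx=1, i=1
  num=6, idx=1, i=2
  num=7, idx=2, i=0
  num=8, idx=2, i=1
  num=9, idx=2, i=2
  num=10, idx=3, i=0
  num=11, idx=3, i=1
  num=12, idx=3, i=2
  num=13, idx=4, i=0
  num=14, idx=4, i=1
  num=15, idx=4, i=2

Final answer: 15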